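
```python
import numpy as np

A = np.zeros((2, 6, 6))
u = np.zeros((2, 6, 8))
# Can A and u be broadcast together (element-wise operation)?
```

No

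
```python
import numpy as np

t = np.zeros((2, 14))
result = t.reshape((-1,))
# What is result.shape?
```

(28,)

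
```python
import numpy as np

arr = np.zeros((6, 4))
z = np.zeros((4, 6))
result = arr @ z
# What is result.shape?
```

(6, 6)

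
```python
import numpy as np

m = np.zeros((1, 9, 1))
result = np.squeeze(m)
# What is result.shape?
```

(9,)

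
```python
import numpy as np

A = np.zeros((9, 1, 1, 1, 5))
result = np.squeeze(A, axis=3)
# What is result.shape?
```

(9, 1, 1, 5)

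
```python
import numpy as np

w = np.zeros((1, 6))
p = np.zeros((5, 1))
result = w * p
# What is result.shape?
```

(5, 6)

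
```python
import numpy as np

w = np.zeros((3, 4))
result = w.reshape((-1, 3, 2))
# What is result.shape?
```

(2, 3, 2)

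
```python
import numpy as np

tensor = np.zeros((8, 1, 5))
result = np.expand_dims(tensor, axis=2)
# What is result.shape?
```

(8, 1, 1, 5)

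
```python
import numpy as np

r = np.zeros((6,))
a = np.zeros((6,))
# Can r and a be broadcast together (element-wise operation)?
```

Yes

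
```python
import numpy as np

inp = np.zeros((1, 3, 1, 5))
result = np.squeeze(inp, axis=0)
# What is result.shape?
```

(3, 1, 5)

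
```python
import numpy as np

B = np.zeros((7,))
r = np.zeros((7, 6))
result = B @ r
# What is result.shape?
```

(6,)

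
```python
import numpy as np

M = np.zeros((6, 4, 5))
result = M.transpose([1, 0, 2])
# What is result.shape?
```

(4, 6, 5)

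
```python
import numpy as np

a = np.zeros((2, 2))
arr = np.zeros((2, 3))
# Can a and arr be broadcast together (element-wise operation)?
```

No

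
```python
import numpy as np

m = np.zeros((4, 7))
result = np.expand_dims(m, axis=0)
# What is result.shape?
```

(1, 4, 7)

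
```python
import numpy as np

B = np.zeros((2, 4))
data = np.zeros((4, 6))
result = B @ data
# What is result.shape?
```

(2, 6)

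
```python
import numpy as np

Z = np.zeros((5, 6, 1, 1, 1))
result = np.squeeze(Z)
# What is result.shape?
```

(5, 6)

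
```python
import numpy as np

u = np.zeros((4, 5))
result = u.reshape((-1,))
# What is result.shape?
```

(20,)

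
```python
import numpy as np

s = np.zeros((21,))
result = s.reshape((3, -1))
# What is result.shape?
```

(3, 7)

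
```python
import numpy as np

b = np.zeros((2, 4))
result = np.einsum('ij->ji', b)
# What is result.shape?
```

(4, 2)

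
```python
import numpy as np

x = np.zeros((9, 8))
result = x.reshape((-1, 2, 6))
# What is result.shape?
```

(6, 2, 6)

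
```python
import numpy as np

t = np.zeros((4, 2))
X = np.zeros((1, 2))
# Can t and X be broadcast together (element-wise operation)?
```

Yes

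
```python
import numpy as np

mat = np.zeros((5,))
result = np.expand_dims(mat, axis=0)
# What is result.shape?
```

(1, 5)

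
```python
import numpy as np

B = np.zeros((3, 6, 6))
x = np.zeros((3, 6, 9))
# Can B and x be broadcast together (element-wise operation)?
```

No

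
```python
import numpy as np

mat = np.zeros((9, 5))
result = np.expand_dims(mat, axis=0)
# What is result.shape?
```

(1, 9, 5)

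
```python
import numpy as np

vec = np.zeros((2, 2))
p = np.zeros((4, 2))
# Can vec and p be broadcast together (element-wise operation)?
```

No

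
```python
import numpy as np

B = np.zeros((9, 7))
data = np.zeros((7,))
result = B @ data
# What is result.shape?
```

(9,)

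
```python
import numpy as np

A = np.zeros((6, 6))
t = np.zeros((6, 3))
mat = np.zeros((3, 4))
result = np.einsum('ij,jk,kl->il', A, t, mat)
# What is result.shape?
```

(6, 4)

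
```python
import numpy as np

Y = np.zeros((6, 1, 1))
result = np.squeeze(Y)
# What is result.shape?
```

(6,)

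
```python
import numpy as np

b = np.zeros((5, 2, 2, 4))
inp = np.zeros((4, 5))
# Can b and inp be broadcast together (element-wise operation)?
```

No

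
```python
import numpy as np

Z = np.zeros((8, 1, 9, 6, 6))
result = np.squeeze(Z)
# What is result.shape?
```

(8, 9, 6, 6)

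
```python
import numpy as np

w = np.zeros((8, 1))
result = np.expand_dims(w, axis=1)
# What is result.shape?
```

(8, 1, 1)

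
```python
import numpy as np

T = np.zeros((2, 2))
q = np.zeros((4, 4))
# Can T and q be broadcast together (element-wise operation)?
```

No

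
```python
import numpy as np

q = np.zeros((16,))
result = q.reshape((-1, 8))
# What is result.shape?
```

(2, 8)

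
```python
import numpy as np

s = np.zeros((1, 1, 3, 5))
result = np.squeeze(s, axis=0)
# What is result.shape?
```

(1, 3, 5)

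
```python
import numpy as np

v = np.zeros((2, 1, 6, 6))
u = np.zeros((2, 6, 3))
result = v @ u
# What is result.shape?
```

(2, 2, 6, 3)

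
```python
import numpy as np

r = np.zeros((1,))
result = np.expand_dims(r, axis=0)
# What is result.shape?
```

(1, 1)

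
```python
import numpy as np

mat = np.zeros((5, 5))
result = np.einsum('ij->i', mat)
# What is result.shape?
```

(5,)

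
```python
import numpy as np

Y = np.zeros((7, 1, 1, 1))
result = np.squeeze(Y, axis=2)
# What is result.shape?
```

(7, 1, 1)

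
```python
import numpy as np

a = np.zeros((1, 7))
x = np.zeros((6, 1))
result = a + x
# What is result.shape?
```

(6, 7)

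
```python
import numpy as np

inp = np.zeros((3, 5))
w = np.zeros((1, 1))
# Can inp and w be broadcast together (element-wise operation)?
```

Yes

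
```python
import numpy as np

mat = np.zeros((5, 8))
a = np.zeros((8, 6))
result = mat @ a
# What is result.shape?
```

(5, 6)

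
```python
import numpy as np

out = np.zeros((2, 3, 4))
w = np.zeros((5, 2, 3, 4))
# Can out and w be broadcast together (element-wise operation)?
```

Yes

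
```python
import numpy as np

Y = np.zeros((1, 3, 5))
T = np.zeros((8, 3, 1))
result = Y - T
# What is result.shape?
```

(8, 3, 5)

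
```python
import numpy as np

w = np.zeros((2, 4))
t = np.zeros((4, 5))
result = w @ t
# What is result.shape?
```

(2, 5)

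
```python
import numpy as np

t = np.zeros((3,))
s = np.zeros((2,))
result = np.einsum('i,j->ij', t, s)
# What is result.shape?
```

(3, 2)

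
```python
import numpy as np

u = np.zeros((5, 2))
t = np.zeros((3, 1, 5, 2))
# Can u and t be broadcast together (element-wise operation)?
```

Yes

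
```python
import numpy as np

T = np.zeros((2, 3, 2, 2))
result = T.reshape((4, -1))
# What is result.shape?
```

(4, 6)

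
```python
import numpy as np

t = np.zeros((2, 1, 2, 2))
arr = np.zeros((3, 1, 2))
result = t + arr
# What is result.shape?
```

(2, 3, 2, 2)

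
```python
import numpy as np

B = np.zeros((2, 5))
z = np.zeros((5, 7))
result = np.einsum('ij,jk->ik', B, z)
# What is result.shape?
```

(2, 7)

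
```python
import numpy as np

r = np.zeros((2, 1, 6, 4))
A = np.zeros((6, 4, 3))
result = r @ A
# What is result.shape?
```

(2, 6, 6, 3)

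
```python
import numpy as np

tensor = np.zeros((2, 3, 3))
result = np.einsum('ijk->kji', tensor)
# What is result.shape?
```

(3, 3, 2)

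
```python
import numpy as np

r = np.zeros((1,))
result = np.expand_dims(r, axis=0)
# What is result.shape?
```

(1, 1)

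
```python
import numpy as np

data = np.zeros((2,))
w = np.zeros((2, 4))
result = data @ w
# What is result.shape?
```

(4,)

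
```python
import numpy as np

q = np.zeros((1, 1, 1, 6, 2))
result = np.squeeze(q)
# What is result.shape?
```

(6, 2)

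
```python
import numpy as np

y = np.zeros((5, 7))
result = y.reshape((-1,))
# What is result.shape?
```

(35,)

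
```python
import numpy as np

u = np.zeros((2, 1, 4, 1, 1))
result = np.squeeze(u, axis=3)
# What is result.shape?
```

(2, 1, 4, 1)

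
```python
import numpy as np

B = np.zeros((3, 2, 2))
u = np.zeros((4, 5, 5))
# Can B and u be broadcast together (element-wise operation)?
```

No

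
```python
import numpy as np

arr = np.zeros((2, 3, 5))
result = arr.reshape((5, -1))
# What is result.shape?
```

(5, 6)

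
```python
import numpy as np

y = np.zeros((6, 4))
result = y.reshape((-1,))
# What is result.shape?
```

(24,)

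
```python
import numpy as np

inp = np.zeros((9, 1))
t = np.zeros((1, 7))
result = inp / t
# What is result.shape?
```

(9, 7)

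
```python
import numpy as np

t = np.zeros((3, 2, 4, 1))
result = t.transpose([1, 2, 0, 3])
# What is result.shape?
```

(2, 4, 3, 1)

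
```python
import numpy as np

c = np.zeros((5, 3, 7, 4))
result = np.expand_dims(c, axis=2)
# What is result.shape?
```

(5, 3, 1, 7, 4)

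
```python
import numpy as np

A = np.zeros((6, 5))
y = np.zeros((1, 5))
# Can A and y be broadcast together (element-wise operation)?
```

Yes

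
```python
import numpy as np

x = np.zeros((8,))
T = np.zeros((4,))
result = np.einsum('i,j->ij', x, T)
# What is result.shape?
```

(8, 4)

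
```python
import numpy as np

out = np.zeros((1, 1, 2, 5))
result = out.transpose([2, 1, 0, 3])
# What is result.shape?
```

(2, 1, 1, 5)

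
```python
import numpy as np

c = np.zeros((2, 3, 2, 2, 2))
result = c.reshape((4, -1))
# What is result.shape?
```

(4, 12)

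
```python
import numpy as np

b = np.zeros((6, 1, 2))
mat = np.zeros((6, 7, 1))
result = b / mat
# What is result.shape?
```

(6, 7, 2)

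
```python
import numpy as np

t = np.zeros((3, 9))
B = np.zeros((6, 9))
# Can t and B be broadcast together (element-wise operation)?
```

No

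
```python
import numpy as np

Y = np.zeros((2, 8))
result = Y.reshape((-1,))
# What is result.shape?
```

(16,)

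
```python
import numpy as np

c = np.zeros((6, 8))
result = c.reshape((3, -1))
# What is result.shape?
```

(3, 16)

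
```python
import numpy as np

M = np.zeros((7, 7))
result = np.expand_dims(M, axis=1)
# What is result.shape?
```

(7, 1, 7)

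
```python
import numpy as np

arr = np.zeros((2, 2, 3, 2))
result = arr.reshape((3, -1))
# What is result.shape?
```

(3, 8)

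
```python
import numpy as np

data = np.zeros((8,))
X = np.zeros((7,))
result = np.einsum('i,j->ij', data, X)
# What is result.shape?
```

(8, 7)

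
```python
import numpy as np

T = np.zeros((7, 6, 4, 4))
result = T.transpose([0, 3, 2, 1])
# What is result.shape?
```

(7, 4, 4, 6)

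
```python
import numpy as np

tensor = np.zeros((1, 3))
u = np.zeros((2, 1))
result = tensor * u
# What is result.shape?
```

(2, 3)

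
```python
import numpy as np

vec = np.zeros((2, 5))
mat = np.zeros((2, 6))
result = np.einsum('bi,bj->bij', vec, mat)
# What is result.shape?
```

(2, 5, 6)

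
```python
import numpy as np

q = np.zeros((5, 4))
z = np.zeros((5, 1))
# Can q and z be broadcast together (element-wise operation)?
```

Yes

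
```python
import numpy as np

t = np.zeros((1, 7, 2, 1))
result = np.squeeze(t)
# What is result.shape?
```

(7, 2)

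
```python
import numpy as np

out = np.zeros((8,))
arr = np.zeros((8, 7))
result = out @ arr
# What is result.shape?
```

(7,)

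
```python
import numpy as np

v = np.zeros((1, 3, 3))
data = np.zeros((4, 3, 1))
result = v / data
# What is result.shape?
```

(4, 3, 3)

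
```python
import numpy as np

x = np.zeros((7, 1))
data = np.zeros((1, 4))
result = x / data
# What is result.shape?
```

(7, 4)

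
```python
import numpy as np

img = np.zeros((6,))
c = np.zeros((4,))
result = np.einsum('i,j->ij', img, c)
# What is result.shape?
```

(6, 4)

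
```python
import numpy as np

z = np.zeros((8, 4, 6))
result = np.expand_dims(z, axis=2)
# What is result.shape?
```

(8, 4, 1, 6)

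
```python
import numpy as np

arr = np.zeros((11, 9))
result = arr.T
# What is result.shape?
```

(9, 11)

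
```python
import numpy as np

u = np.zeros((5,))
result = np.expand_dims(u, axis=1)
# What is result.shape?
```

(5, 1)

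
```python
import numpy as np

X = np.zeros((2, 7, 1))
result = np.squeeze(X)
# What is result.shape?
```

(2, 7)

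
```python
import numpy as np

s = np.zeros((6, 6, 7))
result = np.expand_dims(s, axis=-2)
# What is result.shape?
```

(6, 6, 1, 7)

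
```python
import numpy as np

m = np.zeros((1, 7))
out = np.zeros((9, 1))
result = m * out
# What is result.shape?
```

(9, 7)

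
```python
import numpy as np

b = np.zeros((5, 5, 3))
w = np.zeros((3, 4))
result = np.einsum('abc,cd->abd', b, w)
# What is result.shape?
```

(5, 5, 4)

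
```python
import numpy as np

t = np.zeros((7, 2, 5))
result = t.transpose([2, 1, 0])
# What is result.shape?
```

(5, 2, 7)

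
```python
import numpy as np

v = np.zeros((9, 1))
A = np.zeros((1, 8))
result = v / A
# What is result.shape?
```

(9, 8)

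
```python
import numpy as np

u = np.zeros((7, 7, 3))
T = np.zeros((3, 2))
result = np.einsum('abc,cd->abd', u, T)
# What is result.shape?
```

(7, 7, 2)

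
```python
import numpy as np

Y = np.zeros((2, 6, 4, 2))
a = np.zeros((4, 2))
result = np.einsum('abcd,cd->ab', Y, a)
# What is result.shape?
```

(2, 6)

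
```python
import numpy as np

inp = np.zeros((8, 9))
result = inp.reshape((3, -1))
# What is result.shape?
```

(3, 24)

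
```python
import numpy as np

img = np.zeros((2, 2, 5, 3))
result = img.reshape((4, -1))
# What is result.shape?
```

(4, 15)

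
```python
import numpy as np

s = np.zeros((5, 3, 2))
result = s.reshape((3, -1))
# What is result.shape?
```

(3, 10)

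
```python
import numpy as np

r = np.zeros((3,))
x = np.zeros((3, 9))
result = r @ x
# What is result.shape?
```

(9,)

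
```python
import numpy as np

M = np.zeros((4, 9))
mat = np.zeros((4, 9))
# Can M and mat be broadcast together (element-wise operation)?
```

Yes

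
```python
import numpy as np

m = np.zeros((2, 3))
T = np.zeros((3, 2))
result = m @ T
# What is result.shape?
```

(2, 2)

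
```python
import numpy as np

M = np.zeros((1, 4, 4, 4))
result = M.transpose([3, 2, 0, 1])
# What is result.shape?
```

(4, 4, 1, 4)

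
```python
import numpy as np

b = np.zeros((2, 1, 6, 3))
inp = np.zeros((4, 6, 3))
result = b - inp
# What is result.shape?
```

(2, 4, 6, 3)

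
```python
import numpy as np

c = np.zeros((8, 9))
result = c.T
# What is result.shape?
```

(9, 8)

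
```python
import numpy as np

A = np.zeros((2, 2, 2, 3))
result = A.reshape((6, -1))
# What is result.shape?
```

(6, 4)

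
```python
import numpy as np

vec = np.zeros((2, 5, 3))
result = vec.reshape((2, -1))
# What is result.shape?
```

(2, 15)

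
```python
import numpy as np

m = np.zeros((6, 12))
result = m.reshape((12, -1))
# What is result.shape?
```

(12, 6)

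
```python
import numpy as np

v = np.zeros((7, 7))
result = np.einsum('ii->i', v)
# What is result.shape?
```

(7,)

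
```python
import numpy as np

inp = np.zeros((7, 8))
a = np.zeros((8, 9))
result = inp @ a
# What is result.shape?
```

(7, 9)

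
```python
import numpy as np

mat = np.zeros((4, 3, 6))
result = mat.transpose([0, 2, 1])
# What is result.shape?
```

(4, 6, 3)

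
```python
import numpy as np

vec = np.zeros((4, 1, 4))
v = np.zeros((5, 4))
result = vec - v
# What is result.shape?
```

(4, 5, 4)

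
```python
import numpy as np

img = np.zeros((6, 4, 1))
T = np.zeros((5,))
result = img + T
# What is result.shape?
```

(6, 4, 5)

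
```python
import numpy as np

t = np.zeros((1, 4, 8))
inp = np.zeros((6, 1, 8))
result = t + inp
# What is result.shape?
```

(6, 4, 8)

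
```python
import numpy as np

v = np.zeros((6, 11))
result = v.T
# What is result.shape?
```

(11, 6)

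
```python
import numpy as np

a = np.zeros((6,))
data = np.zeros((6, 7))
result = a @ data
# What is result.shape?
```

(7,)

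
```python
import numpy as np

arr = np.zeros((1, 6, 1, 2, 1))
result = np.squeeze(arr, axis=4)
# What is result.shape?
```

(1, 6, 1, 2)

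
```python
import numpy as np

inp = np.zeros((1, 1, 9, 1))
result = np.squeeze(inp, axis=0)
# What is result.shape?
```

(1, 9, 1)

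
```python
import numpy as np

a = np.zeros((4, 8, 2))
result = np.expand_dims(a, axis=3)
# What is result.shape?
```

(4, 8, 2, 1)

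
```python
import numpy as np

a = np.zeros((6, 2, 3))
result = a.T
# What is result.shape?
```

(3, 2, 6)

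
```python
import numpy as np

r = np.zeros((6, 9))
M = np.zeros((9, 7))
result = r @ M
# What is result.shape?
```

(6, 7)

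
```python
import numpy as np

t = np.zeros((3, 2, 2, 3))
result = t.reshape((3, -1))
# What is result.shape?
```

(3, 12)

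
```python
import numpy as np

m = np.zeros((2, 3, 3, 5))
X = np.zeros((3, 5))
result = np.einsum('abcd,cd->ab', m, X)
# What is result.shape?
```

(2, 3)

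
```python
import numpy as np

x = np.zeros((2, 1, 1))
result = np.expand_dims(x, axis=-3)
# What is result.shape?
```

(2, 1, 1, 1)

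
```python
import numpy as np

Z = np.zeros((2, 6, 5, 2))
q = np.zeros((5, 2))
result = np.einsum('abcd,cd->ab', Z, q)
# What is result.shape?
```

(2, 6)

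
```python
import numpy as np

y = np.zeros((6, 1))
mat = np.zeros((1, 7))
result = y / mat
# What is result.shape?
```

(6, 7)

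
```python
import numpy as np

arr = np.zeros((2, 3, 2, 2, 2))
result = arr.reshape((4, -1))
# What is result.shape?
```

(4, 12)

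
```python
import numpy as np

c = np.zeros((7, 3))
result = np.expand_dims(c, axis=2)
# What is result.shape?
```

(7, 3, 1)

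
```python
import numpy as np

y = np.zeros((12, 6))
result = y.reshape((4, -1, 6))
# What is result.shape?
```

(4, 3, 6)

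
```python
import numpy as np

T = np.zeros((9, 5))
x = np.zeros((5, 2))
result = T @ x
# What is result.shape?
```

(9, 2)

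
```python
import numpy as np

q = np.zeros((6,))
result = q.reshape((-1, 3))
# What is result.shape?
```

(2, 3)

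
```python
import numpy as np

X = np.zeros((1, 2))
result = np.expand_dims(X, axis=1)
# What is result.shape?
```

(1, 1, 2)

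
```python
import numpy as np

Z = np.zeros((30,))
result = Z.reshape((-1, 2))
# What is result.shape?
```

(15, 2)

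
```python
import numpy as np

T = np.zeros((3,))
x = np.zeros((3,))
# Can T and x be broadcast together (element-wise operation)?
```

Yes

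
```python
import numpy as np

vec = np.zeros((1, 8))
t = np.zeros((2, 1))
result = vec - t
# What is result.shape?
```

(2, 8)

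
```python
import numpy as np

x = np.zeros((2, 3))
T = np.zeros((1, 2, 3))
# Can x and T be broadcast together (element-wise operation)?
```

Yes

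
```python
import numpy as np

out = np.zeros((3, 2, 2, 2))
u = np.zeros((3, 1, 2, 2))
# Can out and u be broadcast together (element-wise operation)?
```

Yes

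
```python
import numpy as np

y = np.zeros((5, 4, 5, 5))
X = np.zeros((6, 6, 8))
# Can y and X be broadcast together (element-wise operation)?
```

No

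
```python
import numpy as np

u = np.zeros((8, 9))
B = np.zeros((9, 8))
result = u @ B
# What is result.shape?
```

(8, 8)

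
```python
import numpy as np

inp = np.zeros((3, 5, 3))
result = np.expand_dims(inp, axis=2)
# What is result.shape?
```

(3, 5, 1, 3)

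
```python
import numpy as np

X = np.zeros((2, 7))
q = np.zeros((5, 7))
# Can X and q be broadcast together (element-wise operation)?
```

No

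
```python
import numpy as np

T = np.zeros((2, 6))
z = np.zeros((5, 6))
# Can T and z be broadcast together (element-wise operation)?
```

No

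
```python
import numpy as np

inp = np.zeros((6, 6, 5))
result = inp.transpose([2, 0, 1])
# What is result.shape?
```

(5, 6, 6)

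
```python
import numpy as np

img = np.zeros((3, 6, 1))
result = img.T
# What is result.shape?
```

(1, 6, 3)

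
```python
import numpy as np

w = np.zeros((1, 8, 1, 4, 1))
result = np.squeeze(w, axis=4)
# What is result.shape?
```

(1, 8, 1, 4)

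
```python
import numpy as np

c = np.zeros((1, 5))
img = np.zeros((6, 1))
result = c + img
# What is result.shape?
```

(6, 5)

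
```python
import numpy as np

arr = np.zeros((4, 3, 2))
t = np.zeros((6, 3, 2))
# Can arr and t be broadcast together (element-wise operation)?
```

No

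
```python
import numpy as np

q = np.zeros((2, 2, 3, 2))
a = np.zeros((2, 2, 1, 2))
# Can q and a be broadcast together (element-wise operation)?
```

Yes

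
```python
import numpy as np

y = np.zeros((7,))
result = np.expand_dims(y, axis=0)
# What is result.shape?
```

(1, 7)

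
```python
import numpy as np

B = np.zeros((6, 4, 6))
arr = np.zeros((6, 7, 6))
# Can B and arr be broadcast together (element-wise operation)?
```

No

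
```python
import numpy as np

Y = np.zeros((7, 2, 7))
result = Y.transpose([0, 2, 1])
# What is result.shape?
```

(7, 7, 2)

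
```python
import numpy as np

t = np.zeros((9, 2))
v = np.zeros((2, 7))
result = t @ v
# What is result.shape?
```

(9, 7)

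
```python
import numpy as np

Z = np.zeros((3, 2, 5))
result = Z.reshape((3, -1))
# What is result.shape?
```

(3, 10)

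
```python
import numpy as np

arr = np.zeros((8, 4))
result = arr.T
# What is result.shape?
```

(4, 8)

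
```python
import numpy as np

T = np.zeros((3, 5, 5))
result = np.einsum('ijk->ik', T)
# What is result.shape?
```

(3, 5)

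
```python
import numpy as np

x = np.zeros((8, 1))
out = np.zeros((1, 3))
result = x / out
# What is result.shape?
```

(8, 3)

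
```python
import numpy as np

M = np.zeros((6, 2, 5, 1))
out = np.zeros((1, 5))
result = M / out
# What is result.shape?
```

(6, 2, 5, 5)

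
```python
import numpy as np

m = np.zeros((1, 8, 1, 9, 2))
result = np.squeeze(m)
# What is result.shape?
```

(8, 9, 2)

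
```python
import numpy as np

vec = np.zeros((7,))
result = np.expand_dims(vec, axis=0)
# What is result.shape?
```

(1, 7)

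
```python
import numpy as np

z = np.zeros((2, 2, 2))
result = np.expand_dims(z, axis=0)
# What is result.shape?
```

(1, 2, 2, 2)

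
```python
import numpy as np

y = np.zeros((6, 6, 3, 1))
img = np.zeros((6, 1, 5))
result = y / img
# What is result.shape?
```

(6, 6, 3, 5)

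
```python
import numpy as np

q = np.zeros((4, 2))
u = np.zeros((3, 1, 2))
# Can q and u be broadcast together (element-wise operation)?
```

Yes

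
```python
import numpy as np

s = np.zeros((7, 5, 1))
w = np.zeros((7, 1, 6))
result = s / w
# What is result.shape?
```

(7, 5, 6)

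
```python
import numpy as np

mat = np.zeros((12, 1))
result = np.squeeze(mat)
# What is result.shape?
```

(12,)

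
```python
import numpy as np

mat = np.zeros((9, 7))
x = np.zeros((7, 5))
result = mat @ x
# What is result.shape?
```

(9, 5)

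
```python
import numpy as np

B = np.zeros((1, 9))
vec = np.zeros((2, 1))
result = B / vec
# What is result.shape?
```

(2, 9)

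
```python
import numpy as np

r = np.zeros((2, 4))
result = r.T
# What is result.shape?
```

(4, 2)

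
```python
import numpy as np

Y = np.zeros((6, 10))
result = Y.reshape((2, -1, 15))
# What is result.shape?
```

(2, 2, 15)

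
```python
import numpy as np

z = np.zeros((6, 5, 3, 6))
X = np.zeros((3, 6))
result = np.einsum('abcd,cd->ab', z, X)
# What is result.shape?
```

(6, 5)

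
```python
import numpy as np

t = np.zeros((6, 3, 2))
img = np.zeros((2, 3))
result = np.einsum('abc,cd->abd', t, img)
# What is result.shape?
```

(6, 3, 3)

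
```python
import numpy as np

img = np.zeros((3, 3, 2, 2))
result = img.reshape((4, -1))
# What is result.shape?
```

(4, 9)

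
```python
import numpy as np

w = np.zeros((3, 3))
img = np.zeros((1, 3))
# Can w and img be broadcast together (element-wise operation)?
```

Yes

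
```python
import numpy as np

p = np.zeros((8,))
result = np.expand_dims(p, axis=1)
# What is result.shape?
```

(8, 1)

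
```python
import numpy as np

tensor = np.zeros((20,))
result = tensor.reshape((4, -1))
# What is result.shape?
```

(4, 5)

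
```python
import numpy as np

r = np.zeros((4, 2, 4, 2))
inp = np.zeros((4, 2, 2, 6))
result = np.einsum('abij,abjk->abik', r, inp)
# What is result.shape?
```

(4, 2, 4, 6)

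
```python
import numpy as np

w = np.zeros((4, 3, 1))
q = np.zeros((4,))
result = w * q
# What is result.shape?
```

(4, 3, 4)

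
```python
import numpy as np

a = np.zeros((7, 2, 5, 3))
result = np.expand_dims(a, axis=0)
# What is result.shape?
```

(1, 7, 2, 5, 3)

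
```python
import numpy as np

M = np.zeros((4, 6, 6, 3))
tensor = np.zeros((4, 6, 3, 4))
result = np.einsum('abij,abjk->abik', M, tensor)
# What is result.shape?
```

(4, 6, 6, 4)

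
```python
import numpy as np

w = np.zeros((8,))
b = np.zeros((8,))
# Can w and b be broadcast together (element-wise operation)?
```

Yes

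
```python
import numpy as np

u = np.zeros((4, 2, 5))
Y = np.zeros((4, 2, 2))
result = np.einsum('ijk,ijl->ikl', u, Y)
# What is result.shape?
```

(4, 5, 2)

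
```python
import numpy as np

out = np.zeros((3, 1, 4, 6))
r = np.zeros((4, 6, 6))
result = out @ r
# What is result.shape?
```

(3, 4, 4, 6)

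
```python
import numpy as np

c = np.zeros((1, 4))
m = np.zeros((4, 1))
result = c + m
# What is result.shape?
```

(4, 4)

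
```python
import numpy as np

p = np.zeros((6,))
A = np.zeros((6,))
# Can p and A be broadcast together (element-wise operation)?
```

Yes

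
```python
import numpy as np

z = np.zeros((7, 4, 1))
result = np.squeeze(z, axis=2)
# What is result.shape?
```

(7, 4)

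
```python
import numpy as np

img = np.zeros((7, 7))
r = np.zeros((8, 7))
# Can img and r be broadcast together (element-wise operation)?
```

No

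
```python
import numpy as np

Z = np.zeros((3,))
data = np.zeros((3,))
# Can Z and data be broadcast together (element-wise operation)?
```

Yes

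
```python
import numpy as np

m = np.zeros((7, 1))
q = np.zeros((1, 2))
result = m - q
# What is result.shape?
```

(7, 2)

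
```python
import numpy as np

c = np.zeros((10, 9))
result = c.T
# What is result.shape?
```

(9, 10)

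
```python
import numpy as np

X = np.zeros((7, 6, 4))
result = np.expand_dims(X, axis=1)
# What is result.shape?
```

(7, 1, 6, 4)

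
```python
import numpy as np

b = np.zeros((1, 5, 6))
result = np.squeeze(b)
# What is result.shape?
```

(5, 6)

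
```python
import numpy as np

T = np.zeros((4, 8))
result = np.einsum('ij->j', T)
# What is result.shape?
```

(8,)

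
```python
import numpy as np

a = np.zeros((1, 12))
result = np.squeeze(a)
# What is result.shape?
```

(12,)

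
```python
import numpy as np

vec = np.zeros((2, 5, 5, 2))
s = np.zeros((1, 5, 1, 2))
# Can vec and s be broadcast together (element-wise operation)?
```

Yes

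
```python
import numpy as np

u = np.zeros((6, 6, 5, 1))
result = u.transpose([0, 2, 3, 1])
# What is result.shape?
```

(6, 5, 1, 6)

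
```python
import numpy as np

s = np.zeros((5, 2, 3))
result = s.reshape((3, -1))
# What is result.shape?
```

(3, 10)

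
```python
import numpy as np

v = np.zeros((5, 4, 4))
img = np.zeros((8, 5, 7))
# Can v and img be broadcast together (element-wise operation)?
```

No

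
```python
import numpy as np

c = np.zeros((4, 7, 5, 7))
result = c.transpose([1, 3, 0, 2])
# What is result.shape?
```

(7, 7, 4, 5)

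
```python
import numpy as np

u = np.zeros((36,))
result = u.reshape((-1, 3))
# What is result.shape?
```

(12, 3)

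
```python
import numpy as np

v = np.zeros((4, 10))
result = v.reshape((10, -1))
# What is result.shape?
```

(10, 4)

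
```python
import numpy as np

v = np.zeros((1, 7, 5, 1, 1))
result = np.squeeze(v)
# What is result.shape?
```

(7, 5)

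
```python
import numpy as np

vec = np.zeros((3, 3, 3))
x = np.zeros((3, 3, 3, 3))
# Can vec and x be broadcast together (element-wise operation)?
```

Yes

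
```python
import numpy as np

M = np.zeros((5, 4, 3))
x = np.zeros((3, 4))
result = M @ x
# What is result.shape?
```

(5, 4, 4)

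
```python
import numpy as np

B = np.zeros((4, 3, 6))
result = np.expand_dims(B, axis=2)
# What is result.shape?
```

(4, 3, 1, 6)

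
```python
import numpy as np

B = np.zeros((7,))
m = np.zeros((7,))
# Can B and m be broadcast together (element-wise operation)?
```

Yes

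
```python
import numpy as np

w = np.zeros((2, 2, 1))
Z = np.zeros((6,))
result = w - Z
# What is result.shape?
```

(2, 2, 6)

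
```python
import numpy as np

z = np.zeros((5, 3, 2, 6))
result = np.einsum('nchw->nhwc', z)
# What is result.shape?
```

(5, 2, 6, 3)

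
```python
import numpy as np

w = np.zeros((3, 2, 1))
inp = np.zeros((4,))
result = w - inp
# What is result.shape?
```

(3, 2, 4)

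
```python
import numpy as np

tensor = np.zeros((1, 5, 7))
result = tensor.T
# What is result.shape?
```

(7, 5, 1)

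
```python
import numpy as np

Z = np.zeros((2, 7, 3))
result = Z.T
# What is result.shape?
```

(3, 7, 2)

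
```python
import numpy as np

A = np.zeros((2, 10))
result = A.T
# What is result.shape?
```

(10, 2)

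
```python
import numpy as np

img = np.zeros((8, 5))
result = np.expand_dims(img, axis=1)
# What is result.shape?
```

(8, 1, 5)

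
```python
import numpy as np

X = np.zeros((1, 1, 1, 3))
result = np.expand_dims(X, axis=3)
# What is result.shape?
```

(1, 1, 1, 1, 3)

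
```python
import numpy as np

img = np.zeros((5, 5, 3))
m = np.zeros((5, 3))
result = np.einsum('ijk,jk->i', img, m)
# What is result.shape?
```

(5,)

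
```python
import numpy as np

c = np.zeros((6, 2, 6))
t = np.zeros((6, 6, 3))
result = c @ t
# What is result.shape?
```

(6, 2, 3)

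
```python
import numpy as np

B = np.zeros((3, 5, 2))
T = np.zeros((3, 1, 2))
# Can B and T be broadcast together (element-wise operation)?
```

Yes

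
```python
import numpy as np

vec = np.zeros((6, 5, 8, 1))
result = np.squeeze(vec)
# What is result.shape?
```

(6, 5, 8)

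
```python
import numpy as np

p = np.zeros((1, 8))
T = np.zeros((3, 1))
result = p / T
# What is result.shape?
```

(3, 8)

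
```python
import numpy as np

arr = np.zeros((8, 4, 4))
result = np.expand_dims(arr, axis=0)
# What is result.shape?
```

(1, 8, 4, 4)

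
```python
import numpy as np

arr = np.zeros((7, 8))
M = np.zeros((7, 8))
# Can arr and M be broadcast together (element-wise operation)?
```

Yes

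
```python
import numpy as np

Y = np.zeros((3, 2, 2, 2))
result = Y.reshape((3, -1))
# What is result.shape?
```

(3, 8)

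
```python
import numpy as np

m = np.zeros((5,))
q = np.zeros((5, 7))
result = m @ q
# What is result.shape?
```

(7,)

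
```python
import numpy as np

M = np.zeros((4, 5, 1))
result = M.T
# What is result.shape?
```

(1, 5, 4)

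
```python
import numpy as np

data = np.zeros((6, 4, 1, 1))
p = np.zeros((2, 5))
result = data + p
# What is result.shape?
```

(6, 4, 2, 5)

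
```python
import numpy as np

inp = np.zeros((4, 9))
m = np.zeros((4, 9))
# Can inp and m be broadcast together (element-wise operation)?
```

Yes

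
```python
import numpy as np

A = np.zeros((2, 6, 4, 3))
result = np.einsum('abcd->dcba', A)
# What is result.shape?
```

(3, 4, 6, 2)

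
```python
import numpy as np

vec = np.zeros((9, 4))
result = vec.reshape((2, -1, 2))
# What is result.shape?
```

(2, 9, 2)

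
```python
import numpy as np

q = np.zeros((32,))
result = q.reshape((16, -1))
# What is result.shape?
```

(16, 2)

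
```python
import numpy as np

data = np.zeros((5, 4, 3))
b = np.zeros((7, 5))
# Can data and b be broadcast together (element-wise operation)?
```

No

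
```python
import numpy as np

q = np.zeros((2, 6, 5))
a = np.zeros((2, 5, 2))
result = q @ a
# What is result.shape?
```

(2, 6, 2)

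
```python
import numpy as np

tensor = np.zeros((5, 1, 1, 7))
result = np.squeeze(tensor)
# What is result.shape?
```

(5, 7)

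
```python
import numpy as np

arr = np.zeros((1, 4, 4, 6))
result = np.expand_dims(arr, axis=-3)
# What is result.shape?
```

(1, 4, 1, 4, 6)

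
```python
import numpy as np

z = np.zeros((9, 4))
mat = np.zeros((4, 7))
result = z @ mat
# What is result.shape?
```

(9, 7)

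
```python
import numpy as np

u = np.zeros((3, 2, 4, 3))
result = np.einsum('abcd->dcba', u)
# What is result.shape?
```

(3, 4, 2, 3)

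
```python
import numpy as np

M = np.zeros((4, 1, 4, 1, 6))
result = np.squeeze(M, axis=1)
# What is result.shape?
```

(4, 4, 1, 6)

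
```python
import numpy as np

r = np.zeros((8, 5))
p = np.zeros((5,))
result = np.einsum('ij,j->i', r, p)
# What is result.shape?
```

(8,)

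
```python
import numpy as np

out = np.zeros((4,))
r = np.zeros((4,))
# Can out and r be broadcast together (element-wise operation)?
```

Yes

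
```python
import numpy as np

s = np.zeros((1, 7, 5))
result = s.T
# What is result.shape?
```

(5, 7, 1)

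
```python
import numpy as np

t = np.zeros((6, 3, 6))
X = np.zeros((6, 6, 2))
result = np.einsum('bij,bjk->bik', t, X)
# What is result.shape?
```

(6, 3, 2)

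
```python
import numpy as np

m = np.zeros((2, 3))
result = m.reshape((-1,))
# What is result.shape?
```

(6,)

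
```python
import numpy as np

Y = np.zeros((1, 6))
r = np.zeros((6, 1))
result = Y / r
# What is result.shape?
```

(6, 6)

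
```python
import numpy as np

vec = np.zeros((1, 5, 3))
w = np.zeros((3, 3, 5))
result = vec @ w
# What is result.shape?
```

(3, 5, 5)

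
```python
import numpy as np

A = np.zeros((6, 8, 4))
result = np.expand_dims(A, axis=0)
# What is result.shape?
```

(1, 6, 8, 4)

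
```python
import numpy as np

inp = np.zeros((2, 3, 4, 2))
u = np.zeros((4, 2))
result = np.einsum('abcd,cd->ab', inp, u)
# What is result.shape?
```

(2, 3)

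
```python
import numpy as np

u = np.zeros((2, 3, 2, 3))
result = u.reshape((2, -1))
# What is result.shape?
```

(2, 18)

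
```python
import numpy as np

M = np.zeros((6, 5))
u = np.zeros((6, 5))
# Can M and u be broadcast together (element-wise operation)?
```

Yes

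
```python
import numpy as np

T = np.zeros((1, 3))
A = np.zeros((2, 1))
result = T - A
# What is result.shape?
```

(2, 3)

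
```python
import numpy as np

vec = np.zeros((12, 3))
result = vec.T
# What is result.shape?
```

(3, 12)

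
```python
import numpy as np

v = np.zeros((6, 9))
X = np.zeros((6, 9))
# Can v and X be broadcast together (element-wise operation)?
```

Yes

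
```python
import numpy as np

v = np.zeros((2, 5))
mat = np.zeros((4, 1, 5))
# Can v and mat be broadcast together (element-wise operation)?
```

Yes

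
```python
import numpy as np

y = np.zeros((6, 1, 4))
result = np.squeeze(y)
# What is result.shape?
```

(6, 4)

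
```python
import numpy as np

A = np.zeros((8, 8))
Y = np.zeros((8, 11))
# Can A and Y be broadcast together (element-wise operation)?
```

No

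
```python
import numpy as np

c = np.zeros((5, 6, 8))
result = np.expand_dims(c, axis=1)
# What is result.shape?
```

(5, 1, 6, 8)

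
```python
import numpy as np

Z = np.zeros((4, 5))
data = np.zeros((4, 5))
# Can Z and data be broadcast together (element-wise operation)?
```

Yes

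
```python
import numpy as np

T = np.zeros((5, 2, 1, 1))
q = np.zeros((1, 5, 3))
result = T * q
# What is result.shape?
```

(5, 2, 5, 3)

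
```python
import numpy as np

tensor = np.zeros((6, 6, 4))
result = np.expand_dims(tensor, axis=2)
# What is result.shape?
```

(6, 6, 1, 4)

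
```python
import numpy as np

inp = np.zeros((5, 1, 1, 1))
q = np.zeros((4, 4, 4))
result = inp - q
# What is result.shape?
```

(5, 4, 4, 4)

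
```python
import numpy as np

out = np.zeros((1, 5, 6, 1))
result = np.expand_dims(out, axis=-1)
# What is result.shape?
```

(1, 5, 6, 1, 1)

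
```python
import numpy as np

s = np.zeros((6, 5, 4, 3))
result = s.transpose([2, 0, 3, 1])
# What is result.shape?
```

(4, 6, 3, 5)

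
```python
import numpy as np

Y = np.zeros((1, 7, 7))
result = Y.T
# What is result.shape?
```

(7, 7, 1)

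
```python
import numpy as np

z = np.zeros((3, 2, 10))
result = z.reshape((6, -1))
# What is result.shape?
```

(6, 10)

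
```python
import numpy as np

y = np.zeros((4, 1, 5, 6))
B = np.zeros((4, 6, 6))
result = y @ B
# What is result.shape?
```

(4, 4, 5, 6)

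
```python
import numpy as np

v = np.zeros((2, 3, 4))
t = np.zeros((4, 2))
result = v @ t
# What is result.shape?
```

(2, 3, 2)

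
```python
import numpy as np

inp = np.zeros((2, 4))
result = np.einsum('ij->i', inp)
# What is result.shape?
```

(2,)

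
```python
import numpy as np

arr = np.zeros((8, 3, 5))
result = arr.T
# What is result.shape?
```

(5, 3, 8)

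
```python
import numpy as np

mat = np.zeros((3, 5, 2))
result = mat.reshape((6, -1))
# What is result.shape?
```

(6, 5)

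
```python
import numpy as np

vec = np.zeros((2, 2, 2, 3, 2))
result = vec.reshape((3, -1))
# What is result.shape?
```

(3, 16)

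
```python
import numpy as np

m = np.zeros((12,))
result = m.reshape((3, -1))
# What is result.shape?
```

(3, 4)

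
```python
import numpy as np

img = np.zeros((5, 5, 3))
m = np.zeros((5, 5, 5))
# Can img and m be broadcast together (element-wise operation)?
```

No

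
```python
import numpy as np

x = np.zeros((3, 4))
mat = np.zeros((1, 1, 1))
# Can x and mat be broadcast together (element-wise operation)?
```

Yes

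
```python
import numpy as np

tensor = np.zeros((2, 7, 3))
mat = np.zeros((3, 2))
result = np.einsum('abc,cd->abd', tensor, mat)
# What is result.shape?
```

(2, 7, 2)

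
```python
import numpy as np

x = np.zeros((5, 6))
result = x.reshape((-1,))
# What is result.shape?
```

(30,)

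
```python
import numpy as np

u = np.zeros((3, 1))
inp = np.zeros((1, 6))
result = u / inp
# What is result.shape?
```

(3, 6)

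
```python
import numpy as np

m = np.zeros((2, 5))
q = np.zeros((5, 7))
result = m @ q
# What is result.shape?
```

(2, 7)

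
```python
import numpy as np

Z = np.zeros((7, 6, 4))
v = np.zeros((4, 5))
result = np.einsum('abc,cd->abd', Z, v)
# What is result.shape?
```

(7, 6, 5)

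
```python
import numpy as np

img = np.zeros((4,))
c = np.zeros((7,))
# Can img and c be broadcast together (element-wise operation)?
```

No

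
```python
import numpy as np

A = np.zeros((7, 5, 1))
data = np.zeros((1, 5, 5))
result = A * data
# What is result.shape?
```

(7, 5, 5)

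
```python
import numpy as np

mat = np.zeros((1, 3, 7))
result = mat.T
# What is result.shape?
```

(7, 3, 1)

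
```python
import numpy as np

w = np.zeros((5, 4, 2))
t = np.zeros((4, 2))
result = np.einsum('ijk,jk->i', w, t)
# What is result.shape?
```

(5,)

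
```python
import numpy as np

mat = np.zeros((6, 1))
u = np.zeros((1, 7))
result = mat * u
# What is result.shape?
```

(6, 7)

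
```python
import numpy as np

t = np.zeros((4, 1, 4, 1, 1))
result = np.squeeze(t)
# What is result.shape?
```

(4, 4)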